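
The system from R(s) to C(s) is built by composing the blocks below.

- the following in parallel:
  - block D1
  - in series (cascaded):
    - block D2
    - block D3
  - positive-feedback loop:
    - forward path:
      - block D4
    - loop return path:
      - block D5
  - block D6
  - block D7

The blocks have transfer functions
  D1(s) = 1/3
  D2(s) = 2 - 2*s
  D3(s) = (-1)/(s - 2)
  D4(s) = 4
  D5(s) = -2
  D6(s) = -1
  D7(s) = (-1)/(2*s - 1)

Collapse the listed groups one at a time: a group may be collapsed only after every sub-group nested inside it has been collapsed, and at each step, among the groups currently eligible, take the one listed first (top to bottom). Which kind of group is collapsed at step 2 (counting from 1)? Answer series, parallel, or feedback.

Reducing step by step:

Step 1: multiply D2, D3 (series)
Step 2: feedback reduction of D4, D5
Step 3: parallel reduction of D1, (D2*D3), [D4/(1-D4*D5)], D6, D7
So the answer for step 2 is feedback.

Answer: feedback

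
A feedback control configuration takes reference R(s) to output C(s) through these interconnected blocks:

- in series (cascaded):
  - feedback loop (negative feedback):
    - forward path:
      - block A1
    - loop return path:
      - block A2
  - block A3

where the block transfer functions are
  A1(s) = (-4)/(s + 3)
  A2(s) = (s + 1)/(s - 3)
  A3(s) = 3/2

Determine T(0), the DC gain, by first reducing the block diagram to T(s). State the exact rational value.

Answer: -18/13

Working:
Step 1. collapse the loop (A1 forward, A2 return), giving (12 - 4*s)/(s^2 - 4*s - 13)
Step 2. cascade [A1/(1+A1*A2)], A3, giving (18 - 6*s)/(s^2 - 4*s - 13)
Step 2 gives the overall T(s). Then T(0) = 18/(-13) = -18/13.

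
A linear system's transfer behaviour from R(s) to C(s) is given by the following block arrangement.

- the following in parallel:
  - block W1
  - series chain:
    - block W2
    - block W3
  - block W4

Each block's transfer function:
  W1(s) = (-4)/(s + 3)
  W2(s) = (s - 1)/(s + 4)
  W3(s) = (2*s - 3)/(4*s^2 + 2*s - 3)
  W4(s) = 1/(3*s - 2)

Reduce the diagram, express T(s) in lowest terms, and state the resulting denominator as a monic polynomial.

[1] cascade W2, W3 = (2*s^2 - 5*s + 3)/(4*s^3 + 18*s^2 + 5*s - 12)
[2] sum the parallel branches W1, (W2*W3), W4 = (-38*s^4 - 155*s^3 + 105*s^2 + 238*s - 150)/(12*s^5 + 82*s^4 + 117*s^3 - 109*s^2 - 114*s + 72)
That last expression is T(s), already simplified. Scaling its denominator by 1/12 (the reciprocal of the leading coefficient) yields the monic denominator.

Therefore the answer is s^5 + 41*s^4/6 + 39*s^3/4 - 109*s^2/12 - 19*s/2 + 6.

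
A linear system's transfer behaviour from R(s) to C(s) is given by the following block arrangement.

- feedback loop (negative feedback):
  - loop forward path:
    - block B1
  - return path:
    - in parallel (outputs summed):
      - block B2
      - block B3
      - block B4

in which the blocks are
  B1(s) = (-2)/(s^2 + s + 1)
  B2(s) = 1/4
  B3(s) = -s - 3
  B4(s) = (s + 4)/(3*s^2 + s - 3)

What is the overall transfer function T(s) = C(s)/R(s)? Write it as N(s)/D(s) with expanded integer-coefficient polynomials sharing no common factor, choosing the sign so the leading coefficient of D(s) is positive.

Step 1 - add B2, B3, B4 (parallel), giving (-12*s^3 - 37*s^2 + 5*s + 49)/(12*s^2 + 4*s - 12)
Step 2 - close the feedback loop around B1, (B2+B3+B4), which is the overall transfer function T(s) = C(s)/R(s) in lowest terms

Final answer: (-12*s^2 - 4*s + 12)/(6*s^4 + 20*s^3 + 39*s^2 - 9*s - 55)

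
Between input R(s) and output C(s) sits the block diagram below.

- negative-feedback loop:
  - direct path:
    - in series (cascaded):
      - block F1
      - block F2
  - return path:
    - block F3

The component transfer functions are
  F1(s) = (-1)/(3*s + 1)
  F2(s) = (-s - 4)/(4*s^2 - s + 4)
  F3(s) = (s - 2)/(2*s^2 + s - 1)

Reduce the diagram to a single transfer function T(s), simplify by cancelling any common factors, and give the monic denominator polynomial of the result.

Step 1: cascade F1, F2 = (s + 4)/(12*s^3 + s^2 + 11*s + 4)
Step 2: apply the feedback formula to (F1*F2), F3 = (2*s^3 + 9*s^2 + 3*s - 4)/(24*s^5 + 14*s^4 + 11*s^3 + 19*s^2 - 5*s - 12)
The result of step 2 is T(s) in lowest terms. Its denominator has leading coefficient 24; dividing the denominator through by 24 makes it monic.

Answer: s^5 + 7*s^4/12 + 11*s^3/24 + 19*s^2/24 - 5*s/24 - 1/2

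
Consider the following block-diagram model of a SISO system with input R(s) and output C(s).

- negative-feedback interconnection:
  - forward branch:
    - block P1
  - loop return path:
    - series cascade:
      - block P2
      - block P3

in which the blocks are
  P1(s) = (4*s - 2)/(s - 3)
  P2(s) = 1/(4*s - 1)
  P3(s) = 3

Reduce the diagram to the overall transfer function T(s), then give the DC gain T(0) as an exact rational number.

The answer is -2/3.

Reasoning:
(1) combine P2, P3 in series -> 3/(4*s - 1)
(2) reduce the feedback loop with forward P1 and return (P2*P3) -> (16*s^2 - 12*s + 2)/(4*s^2 - s - 3)
DC gain: substitute s = 0 into T(s) from step 2: T(0) = 2/(-3) = -2/3.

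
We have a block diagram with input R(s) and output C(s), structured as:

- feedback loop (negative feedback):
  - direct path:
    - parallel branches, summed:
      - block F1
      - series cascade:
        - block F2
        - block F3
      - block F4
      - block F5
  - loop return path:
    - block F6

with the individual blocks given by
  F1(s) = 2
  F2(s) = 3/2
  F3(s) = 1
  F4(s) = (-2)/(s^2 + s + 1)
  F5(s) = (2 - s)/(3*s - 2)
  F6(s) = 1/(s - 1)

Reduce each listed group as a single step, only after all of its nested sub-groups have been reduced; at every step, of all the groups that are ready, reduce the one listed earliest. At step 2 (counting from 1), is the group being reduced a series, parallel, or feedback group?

Reducing step by step:

1. series reduction of F2, F3
2. sum the parallel branches F1, (F2*F3), F4, F5
3. collapse the loop ((F1+(F2*F3)+F4+F5) forward, F6 return)
At step 2 the group reduced is parallel.

Answer: parallel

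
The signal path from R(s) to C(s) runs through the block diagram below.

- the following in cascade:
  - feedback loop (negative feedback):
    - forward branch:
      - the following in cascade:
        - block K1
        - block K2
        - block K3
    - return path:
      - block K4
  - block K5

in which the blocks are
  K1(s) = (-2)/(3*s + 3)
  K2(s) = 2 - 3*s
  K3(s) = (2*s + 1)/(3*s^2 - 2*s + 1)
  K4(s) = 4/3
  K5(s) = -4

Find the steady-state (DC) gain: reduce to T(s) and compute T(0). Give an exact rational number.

The answer is -48/7.

Reasoning:
Step 1 - series reduction of K1, K2, K3: (12*s^2 - 2*s - 4)/(9*s^3 + 3*s^2 - 3*s + 3)
Step 2 - apply the feedback formula to (K1*K2*K3), K4: (36*s^2 - 6*s - 12)/(27*s^3 + 57*s^2 - 17*s - 7)
Step 3 - series reduction of [(K1*K2*K3)/(1+(K1*K2*K3)*K4)], K5: (-144*s^2 + 24*s + 48)/(27*s^3 + 57*s^2 - 17*s - 7)
That last expression is T(s); at s = 0 only the constant terms survive, so T(0) = 48/(-7) = -48/7.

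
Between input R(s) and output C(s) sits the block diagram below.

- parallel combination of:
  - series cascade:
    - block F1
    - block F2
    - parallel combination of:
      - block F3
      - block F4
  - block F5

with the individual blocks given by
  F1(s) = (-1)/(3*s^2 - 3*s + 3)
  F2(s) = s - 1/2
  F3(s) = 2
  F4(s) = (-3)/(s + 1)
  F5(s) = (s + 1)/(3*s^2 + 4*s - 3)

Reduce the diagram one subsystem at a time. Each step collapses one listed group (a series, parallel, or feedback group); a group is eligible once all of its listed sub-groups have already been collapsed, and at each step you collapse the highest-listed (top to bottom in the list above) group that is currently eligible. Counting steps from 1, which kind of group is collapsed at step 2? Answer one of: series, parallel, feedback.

Answer: series

Working:
1. parallel reduction of F3, F4
2. reduce the series chain F1, F2, (F3+F4)
3. add (F1*F2*(F3+F4)), F5 (parallel)
Step 2: series.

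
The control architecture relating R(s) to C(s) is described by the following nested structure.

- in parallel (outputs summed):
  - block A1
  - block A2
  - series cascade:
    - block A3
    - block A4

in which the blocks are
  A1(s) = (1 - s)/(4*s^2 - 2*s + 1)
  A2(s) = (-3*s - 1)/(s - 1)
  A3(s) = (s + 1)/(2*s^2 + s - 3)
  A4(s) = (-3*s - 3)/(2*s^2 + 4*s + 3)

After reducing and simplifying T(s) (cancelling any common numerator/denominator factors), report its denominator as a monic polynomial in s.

Answer: s^6 + 2*s^5 - 17*s^3/8 - 7*s^2/8 + 9*s/16 - 9/16

Working:
[1] multiply A3, A4 (series), giving (-3*s^2 - 6*s - 3)/(4*s^4 + 10*s^3 + 4*s^2 - 9*s - 9)
[2] add A1, A2, (A3*A4) (parallel), giving (-48*s^6 - 164*s^5 - 210*s^4 - 102*s^3 - 4*s^2 - 27*s - 21)/(16*s^6 + 32*s^5 - 34*s^3 - 14*s^2 + 9*s - 9)
Step 2 gives the fully reduced T(s), with no common factor left to cancel. The denominator's leading coefficient is 16, so divide each of its coefficients by 16 to get the monic form.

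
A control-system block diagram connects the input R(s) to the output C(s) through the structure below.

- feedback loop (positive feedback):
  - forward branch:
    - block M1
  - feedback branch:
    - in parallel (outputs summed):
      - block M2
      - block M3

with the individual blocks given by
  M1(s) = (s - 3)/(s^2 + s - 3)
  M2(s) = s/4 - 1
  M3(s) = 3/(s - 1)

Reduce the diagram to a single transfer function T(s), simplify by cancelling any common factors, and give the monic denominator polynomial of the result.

[1] sum the parallel branches M2, M3: (s^2 - 5*s + 16)/(4*s - 4)
[2] apply the feedback formula to M1, (M2+M3): (4*s^2 - 16*s + 12)/(3*s^3 + 8*s^2 - 47*s + 60)
T(s) is the step-2 result (common factors already cancelled). Leading coefficient of the denominator: 3. Divide through by 3 for the monic polynomial.

Answer: s^3 + 8*s^2/3 - 47*s/3 + 20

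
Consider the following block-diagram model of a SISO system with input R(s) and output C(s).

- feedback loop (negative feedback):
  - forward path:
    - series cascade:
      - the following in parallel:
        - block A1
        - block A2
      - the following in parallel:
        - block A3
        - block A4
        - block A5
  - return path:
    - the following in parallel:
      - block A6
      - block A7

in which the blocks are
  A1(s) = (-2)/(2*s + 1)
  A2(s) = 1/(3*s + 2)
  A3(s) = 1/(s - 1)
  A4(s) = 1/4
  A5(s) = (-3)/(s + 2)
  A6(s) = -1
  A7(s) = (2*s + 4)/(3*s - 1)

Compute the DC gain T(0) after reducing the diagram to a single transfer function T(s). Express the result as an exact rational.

1. sum the parallel branches A1, A2, giving (-4*s - 3)/(6*s^2 + 7*s + 2)
2. add A3, A4, A5 (parallel), giving (s^2 - 7*s + 18)/(4*s^2 + 4*s - 8)
3. series reduction of (A1+A2), (A3+A4+A5), giving (-4*s^3 + 25*s^2 - 51*s - 54)/(24*s^4 + 52*s^3 - 12*s^2 - 48*s - 16)
4. parallel reduction of A6, A7, giving (5 - s)/(3*s - 1)
5. collapse the loop (((A1+A2)*(A3+A4+A5)) forward, (A6+A7) return), giving (-12*s^4 + 79*s^3 - 178*s^2 - 111*s + 54)/(72*s^5 + 136*s^4 - 133*s^3 + 44*s^2 - 201*s - 254)
DC gain: substitute s = 0 into T(s) from step 5: T(0) = 54/(-254) = -27/127.

Therefore the answer is -27/127.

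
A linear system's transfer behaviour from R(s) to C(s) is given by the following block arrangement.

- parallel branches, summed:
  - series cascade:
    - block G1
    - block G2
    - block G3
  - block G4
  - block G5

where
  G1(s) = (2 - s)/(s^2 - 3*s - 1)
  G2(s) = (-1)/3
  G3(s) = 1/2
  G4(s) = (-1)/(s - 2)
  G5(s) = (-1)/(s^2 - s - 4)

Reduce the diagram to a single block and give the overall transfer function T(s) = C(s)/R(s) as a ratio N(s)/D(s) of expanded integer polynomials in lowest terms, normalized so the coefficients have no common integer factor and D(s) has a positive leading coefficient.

(1) series reduction of G1, G2, G3 -> (s - 2)/(6*s^2 - 18*s - 6)
(2) add (G1*G2*G3), G4, G5 (parallel); the result is T(s) itself (integer coefficients, no common factor, positive leading denominator coefficient)

Answer: (-5*s^4 + 13*s^3 + 46*s^2 - 96*s - 52)/(6*s^5 - 36*s^4 + 36*s^3 + 102*s^2 - 132*s - 48)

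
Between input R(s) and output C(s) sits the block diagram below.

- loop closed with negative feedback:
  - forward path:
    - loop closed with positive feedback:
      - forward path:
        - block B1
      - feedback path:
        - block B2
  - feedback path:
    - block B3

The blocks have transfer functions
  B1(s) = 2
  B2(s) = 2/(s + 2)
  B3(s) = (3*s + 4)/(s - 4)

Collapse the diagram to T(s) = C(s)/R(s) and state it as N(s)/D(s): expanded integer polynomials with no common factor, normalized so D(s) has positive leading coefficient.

Step 1: feedback reduction of B1, B2; result (2*s + 4)/(s - 2)
Step 2: collapse the loop ([B1/(1-B1*B2)] forward, B3 return), giving the overall T(s)

Final answer: (2*s^2 - 4*s - 16)/(7*s^2 + 14*s + 24)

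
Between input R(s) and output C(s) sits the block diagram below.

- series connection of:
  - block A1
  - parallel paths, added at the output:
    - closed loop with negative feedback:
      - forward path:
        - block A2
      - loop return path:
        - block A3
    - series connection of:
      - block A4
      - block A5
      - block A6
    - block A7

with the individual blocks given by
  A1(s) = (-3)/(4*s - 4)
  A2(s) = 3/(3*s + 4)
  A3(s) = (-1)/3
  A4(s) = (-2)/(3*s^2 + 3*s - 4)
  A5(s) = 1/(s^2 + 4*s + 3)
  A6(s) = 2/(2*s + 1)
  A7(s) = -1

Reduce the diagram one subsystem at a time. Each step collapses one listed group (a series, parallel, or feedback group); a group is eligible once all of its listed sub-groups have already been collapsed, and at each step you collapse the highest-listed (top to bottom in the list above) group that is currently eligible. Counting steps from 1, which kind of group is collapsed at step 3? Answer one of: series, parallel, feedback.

Reducing step by step:

1. apply the feedback formula to A2, A3
2. reduce the series chain A4, A5, A6
3. parallel reduction of [A2/(1+A2*A3)], (A4*A5*A6), A7
4. cascade A1, ([A2/(1+A2*A3)]+(A4*A5*A6)+A7)
The group at step 3 is a parallel group.

Answer: parallel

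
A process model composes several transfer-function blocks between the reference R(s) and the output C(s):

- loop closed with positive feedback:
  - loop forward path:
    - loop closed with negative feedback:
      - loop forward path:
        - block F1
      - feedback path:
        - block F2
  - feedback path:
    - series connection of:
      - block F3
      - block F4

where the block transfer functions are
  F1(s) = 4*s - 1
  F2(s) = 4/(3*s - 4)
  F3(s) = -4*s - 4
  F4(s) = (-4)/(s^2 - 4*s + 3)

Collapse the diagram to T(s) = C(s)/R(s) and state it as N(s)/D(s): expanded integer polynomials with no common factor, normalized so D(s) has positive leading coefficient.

Reducing step by step:

Step 1. feedback reduction of F1, F2; result (12*s^2 - 19*s + 4)/(19*s - 8)
Step 2. reduce the series chain F3, F4; result (16*s + 16)/(s^2 - 4*s + 3)
Step 3. collapse the loop ([F1/(1+F1*F2)] forward, (F3*F4) return), which is the overall transfer function T(s) = C(s)/R(s) in lowest terms

Answer: (-12*s^4 + 67*s^3 - 116*s^2 + 73*s - 12)/(173*s^3 - 28*s^2 - 329*s + 88)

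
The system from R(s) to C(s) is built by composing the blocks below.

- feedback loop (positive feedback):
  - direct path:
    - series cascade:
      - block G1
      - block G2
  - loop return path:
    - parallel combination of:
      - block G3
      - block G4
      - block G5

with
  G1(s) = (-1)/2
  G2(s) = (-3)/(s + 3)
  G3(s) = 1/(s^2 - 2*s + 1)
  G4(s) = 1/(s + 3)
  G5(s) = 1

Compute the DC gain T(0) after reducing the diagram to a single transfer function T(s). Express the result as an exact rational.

Step 1: multiply G1, G2 (series): 3/(2*s + 6)
Step 2: reduce the parallel group G3, G4, G5: (s^3 + 2*s^2 - 6*s + 7)/(s^3 + s^2 - 5*s + 3)
Step 3: collapse the loop ((G1*G2) forward, (G3+G4+G5) return): (3*s^3 + 3*s^2 - 15*s + 9)/(2*s^4 + 5*s^3 - 10*s^2 - 6*s - 3)
DC gain: substitute s = 0 into T(s) from step 3: T(0) = 9/(-3) = -3.

Final answer: -3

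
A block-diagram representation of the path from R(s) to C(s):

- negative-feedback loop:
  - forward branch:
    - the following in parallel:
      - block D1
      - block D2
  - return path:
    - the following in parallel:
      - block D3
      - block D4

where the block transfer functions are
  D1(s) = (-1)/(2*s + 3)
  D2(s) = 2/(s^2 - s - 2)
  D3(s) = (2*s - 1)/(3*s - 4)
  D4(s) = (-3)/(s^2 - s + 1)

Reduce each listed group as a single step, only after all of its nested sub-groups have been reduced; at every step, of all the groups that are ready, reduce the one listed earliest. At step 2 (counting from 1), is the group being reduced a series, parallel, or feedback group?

Step 1: parallel reduction of D1, D2
Step 2: sum the parallel branches D3, D4
Step 3: apply the feedback formula to (D1+D2), (D3+D4)
The group at step 2 is a parallel group.

Therefore the answer is parallel.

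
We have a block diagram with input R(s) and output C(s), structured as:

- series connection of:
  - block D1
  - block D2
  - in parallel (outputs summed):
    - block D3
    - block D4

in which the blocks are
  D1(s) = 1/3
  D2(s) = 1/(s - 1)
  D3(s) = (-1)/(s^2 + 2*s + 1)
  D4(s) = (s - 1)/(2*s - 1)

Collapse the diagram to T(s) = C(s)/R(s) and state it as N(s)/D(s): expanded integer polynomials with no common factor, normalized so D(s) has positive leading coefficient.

Reducing step by step:

1. parallel reduction of D3, D4: (s^3 + s^2 - 3*s)/(2*s^3 + 3*s^2 - 1)
2. combine D1, D2, (D3+D4) in series: this yields T(s), and no further normalization is needed

Answer: (s^3 + s^2 - 3*s)/(6*s^4 + 3*s^3 - 9*s^2 - 3*s + 3)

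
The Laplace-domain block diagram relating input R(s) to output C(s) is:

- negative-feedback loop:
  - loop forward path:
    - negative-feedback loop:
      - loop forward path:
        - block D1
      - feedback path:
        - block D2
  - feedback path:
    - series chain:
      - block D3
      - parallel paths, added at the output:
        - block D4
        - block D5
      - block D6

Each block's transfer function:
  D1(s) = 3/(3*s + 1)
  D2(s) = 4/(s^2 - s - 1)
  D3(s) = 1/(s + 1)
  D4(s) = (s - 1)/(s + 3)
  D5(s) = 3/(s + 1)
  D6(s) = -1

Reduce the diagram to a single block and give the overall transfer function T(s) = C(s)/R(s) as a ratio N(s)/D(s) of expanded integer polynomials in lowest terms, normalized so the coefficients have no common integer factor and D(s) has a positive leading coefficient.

Answer: (3*s^5 + 12*s^4 + 3*s^3 - 27*s^2 - 30*s - 9)/(3*s^6 + 13*s^5 + 4*s^4 - 20*s^3 + 9*s^2 + 98*s + 57)

Working:
(1) apply the feedback formula to D1, D2 gives (3*s^2 - 3*s - 3)/(3*s^3 - 2*s^2 - 4*s + 11)
(2) parallel reduction of D4, D5 gives (s^2 + 3*s + 8)/(s^2 + 4*s + 3)
(3) combine D3, (D4+D5), D6 in series gives (-s^2 - 3*s - 8)/(s^3 + 5*s^2 + 7*s + 3)
(4) feedback reduction of [D1/(1+D1*D2)], (D3*(D4+D5)*D6), giving the overall T(s)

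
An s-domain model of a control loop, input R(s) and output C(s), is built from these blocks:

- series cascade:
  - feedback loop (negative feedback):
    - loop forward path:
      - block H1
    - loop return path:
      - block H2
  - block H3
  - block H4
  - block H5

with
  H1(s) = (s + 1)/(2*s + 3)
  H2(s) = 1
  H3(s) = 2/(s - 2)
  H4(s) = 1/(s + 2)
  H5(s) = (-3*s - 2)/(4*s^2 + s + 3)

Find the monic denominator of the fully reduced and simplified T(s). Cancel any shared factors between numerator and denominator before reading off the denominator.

Step 1 - feedback reduction of H1, H2; result (s + 1)/(3*s + 4)
Step 2 - multiply [H1/(1+H1*H2)], H3, H4, H5 (series); result (-6*s^2 - 10*s - 4)/(12*s^5 + 19*s^4 - 35*s^3 - 64*s^2 - 52*s - 48)
T(s) is the step-2 result (common factors already cancelled). Leading coefficient of the denominator: 12. Divide through by 12 for the monic polynomial.

Final answer: s^5 + 19*s^4/12 - 35*s^3/12 - 16*s^2/3 - 13*s/3 - 4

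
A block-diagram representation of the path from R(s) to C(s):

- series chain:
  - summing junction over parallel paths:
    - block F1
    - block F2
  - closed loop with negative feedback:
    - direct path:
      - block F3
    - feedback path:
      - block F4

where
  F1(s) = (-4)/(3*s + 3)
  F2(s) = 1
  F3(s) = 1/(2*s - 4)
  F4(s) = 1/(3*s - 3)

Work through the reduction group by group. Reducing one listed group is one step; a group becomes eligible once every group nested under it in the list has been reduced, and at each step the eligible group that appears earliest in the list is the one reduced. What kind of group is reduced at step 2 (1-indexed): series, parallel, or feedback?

Step 1 - add F1, F2 (parallel)
Step 2 - feedback reduction of F3, F4
Step 3 - reduce the series chain (F1+F2), [F3/(1+F3*F4)]
So the answer for step 2 is feedback.

Therefore the answer is feedback.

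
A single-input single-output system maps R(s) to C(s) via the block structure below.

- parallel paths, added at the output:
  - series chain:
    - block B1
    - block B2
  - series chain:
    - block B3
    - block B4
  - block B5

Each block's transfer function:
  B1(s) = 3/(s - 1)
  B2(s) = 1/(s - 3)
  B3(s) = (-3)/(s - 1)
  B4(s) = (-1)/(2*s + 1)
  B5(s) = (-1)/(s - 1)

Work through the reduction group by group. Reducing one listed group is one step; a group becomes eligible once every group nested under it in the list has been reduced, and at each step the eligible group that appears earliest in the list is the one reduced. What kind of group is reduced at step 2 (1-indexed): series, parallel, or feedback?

The answer is series.

Reasoning:
[1] series reduction of B1, B2
[2] series reduction of B3, B4
[3] sum the parallel branches (B1*B2), (B3*B4), B5
So the answer for step 2 is series.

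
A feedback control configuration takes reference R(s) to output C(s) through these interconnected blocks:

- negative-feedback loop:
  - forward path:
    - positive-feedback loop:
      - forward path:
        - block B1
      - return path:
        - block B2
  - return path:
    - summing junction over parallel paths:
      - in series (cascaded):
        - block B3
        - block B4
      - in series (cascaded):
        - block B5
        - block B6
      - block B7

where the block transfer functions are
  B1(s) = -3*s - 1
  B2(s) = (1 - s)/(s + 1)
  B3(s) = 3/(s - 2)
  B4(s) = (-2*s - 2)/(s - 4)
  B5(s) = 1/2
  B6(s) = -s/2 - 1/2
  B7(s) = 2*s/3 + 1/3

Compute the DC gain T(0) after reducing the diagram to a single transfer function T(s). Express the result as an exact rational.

[1] feedback reduction of B1, B2; result (3*s^2 + 4*s + 1)/(3*s^2 - 3*s - 2)
[2] reduce the series chain B3, B4; result (-6*s - 6)/(s^2 - 6*s + 8)
[3] combine B5, B6 in series; result -s/4 - 1/4
[4] combine (B3*B4), (B5*B6), B7 in parallel; result (5*s^3 - 29*s^2 - 38*s - 64)/(12*s^2 - 72*s + 96)
[5] collapse the loop ([B1/(1-B1*B2)] forward, ((B3*B4)+(B5*B6)+B7) return); result (36*s^4 - 168*s^3 + 12*s^2 + 312*s + 96)/(15*s^5 - 31*s^4 - 477*s^3 + 107*s^2 - 438*s - 256)
DC gain: substitute s = 0 into T(s) from step 5: T(0) = 96/(-256) = -3/8.

Answer: -3/8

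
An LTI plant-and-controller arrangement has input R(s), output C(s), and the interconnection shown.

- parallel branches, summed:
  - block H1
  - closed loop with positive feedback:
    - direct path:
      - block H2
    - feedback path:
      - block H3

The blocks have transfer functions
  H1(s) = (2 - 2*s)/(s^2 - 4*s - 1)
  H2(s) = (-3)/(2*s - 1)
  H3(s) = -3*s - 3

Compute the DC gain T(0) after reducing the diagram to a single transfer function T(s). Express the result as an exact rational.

Step 1 - apply the feedback formula to H2, H3; result 3/(7*s + 10)
Step 2 - parallel reduction of H1, [H2/(1-H2*H3)]; result (-11*s^2 - 18*s + 17)/(7*s^3 - 18*s^2 - 47*s - 10)
That last expression is T(s); at s = 0 only the constant terms survive, so T(0) = 17/(-10) = -17/10.

Hence the answer: -17/10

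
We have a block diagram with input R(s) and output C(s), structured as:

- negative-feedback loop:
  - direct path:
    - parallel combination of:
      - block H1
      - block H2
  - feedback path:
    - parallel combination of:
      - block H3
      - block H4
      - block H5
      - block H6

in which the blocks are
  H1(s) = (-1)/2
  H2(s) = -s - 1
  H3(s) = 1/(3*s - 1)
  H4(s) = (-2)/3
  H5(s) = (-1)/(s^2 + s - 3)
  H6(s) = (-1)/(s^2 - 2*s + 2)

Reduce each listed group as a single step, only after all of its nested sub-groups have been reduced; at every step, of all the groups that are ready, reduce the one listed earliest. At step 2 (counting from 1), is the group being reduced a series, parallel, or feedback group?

1. add H1, H2 (parallel)
2. reduce the parallel group H3, H4, H5, H6
3. collapse the loop ((H1+H2) forward, (H3+H4+H5+H6) return)
The group at step 2 is a parallel group.

Final answer: parallel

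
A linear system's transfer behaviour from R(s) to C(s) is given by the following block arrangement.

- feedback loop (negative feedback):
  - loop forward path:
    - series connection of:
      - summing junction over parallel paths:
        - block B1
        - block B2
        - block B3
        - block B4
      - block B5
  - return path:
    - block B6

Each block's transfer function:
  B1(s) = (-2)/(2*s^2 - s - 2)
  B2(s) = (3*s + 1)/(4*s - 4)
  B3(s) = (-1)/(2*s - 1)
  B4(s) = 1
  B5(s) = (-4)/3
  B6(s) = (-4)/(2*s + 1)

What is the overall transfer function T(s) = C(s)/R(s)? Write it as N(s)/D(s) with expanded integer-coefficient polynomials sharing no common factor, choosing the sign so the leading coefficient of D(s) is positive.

Step 1 - combine B1, B2, B3, B4 in parallel; result (28*s^4 - 48*s^3 - 13*s^2 + 51*s - 22)/(16*s^4 - 32*s^3 + 4*s^2 + 20*s - 8)
Step 2 - multiply (B1+B2+B3+B4), B5 (series); result (-28*s^4 + 48*s^3 + 13*s^2 - 51*s + 22)/(12*s^4 - 24*s^3 + 3*s^2 + 15*s - 6)
Step 3 - reduce the feedback loop with forward ((B1+B2+B3+B4)*B5) and return B6, giving the overall T(s)

Hence the answer: (-56*s^5 + 68*s^4 + 74*s^3 - 89*s^2 - 7*s + 22)/(24*s^5 + 76*s^4 - 210*s^3 - 19*s^2 + 207*s - 94)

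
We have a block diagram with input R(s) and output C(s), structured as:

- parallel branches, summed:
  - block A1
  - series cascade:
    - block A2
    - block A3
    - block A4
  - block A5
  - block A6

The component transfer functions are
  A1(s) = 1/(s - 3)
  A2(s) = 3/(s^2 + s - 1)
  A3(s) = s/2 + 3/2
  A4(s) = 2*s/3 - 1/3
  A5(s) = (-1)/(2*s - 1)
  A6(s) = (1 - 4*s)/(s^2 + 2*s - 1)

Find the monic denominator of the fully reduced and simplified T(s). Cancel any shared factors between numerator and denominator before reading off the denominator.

Step 1: series reduction of A2, A3, A4; result (2*s^2 + 5*s - 3)/(2*s^2 + 2*s - 2)
Step 2: add A1, (A2*A3*A4), A5, A6 (parallel); result (4*s^6 - 10*s^5 + 7*s^4 + 20*s^3 - 20*s + 7)/(4*s^6 - 2*s^5 - 36*s^4 + 6*s^3 + 46*s^2 - 32*s + 6)
Step 2 gives the fully reduced T(s), with no common factor left to cancel. The denominator's leading coefficient is 4, so divide each of its coefficients by 4 to get the monic form.

Answer: s^6 - s^5/2 - 9*s^4 + 3*s^3/2 + 23*s^2/2 - 8*s + 3/2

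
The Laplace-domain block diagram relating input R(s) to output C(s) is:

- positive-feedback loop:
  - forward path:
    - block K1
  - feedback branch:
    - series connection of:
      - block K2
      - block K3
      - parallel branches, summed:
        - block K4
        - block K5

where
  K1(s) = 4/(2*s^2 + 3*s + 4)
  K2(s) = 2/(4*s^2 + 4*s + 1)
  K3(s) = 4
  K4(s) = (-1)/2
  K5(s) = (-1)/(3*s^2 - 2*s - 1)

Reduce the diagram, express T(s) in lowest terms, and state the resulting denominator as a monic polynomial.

First reduce the diagram to T(s).

Step 1: add K4, K5 (parallel): (-3*s^2 + 2*s - 1)/(6*s^2 - 4*s - 2)
Step 2: series reduction of K2, K3, (K4+K5): (-12*s^2 + 8*s - 4)/(12*s^4 + 4*s^3 - 9*s^2 - 6*s - 1)
Step 3: reduce the feedback loop with forward K1 and return (K2*K3*(K4+K5)): (48*s^4 + 16*s^3 - 36*s^2 - 24*s - 4)/(24*s^6 + 44*s^5 + 42*s^4 - 23*s^3 - 8*s^2 - 59*s + 12)
The result of step 3 is T(s) in lowest terms. Its denominator has leading coefficient 24; dividing the denominator through by 24 makes it monic.

Answer: s^6 + 11*s^5/6 + 7*s^4/4 - 23*s^3/24 - s^2/3 - 59*s/24 + 1/2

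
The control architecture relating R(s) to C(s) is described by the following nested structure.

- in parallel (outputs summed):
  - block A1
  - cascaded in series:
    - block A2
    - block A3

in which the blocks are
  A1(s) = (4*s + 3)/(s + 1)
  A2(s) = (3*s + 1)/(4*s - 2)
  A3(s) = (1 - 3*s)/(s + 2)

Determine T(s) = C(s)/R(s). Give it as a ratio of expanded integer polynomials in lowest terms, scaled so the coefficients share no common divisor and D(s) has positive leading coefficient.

Answer: (7*s^3 + 27*s^2 + 3*s - 11)/(4*s^3 + 10*s^2 + 2*s - 4)

Working:
Step 1. cascade A2, A3 -> (1 - 9*s^2)/(4*s^2 + 6*s - 4)
Step 2. add A1, (A2*A3) (parallel) - this is the overall T(s), already in the required normalized form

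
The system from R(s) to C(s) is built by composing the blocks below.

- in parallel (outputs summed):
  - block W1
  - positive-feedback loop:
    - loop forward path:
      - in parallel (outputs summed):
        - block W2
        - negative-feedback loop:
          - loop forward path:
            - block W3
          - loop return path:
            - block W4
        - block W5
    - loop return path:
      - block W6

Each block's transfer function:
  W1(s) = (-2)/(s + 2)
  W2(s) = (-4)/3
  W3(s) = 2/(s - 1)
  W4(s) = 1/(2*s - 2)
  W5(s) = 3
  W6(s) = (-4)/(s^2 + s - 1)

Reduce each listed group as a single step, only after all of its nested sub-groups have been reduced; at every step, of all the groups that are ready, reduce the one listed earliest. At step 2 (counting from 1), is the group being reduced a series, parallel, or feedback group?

Answer: parallel

Working:
Step 1 - reduce the feedback loop with forward W3 and return W4
Step 2 - parallel reduction of W2, [W3/(1+W3*W4)], W5
Step 3 - reduce the feedback loop with forward (W2+[W3/(1+W3*W4)]+W5) and return W6
Step 4 - sum the parallel branches W1, [(W2+[W3/(1+W3*W4)]+W5)/(1-(W2+[W3/(1+W3*W4)]+W5)*W6)]
At step 2 the group reduced is parallel.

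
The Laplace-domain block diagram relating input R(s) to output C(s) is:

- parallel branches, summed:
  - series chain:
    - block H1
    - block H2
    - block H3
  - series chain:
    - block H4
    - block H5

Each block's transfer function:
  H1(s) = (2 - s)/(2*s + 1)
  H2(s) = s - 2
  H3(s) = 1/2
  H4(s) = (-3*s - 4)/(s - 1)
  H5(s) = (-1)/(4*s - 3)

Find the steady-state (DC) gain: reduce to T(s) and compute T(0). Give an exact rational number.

(1) reduce the series chain H1, H2, H3; result (-s^2 + 4*s - 4)/(4*s + 2)
(2) series reduction of H4, H5; result (3*s + 4)/(4*s^2 - 7*s + 3)
(3) parallel reduction of (H1*H2*H3), (H4*H5); result (-4*s^4 + 23*s^3 - 35*s^2 + 62*s - 4)/(16*s^3 - 20*s^2 - 2*s + 6)
DC gain: substitute s = 0 into T(s) from step 3: T(0) = -4/6 = -2/3.

Final answer: -2/3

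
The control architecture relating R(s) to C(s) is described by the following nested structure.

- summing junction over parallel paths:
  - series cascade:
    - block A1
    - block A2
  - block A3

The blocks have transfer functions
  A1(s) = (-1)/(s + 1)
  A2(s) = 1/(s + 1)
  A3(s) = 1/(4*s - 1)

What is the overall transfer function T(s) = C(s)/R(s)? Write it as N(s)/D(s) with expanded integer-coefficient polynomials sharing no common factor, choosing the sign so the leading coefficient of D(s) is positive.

The answer is (s^2 - 2*s + 2)/(4*s^3 + 7*s^2 + 2*s - 1).

Reasoning:
Step 1 - combine A1, A2 in series; result (-1)/(s^2 + 2*s + 1)
Step 2 - parallel reduction of (A1*A2), A3: this yields T(s), and no further normalization is needed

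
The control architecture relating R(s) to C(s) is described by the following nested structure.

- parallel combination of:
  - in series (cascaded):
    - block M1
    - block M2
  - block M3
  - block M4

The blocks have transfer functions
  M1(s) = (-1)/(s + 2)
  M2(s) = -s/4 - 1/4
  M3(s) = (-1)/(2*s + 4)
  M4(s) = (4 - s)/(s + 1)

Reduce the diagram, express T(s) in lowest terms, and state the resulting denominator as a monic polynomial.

First reduce the diagram to T(s).

Step 1: cascade M1, M2 = (s + 1)/(4*s + 8)
Step 2: parallel reduction of (M1*M2), M3, M4 = (-3*s^2 + 8*s + 31)/(4*s^2 + 12*s + 8)
Step 2 gives the fully reduced T(s), with no common factor left to cancel. The denominator's leading coefficient is 4, so divide each of its coefficients by 4 to get the monic form.

Answer: s^2 + 3*s + 2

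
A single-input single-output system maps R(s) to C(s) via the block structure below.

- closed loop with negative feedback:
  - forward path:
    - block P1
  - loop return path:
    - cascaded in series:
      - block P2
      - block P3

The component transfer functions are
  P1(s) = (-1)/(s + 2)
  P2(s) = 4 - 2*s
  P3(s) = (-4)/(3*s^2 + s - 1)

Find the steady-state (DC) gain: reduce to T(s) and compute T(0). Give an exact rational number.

First reduce the diagram to T(s).

Step 1. series reduction of P2, P3 = (8*s - 16)/(3*s^2 + s - 1)
Step 2. collapse the loop (P1 forward, (P2*P3) return) = (-3*s^2 - s + 1)/(3*s^3 + 7*s^2 - 7*s + 14)
DC gain: substitute s = 0 into T(s) from step 2: T(0) = 1/14.

Answer: 1/14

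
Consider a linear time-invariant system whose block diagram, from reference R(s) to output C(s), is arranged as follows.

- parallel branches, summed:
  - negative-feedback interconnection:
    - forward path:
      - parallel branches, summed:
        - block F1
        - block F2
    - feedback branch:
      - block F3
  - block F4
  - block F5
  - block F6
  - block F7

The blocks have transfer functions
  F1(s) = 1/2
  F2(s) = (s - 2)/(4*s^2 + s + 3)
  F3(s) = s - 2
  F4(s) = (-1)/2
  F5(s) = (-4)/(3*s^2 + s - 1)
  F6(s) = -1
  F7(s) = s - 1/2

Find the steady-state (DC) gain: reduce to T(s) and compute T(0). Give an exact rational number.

(1) combine F1, F2 in parallel = (4*s^2 + 3*s - 1)/(8*s^2 + 2*s + 6)
(2) reduce the feedback loop with forward (F1+F2) and return F3 = (4*s^2 + 3*s - 1)/(4*s^3 + 3*s^2 - 5*s + 8)
(3) sum the parallel branches [(F1+F2)/(1+(F1+F2)*F3)], F4, F5, F6, F7 = (12*s^6 - 11*s^5 - 30*s^4 + 45*s^3 - 35*s^2 - 18*s - 15)/(12*s^5 + 13*s^4 - 16*s^3 + 16*s^2 + 13*s - 8)
DC gain: substitute s = 0 into T(s) from step 3: T(0) = -15/(-8) = 15/8.

Therefore the answer is 15/8.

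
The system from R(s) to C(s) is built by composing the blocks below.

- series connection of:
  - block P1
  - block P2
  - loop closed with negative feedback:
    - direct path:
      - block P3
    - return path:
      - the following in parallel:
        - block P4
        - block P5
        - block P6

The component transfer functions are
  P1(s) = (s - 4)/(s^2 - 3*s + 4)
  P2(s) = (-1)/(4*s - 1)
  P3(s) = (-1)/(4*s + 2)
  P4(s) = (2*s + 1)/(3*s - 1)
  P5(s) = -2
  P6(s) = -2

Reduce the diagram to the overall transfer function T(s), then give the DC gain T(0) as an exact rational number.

[1] combine P4, P5, P6 in parallel, giving (5 - 10*s)/(3*s - 1)
[2] collapse the loop (P3 forward, (P4+P5+P6) return), giving (1 - 3*s)/(12*s^2 + 12*s - 7)
[3] cascade P1, P2, [P3/(1+P3*(P4+P5+P6))], giving (3*s^2 - 13*s + 4)/(48*s^5 - 108*s^4 + 44*s^3 + 271*s^2 - 181*s + 28)
DC gain: substitute s = 0 into T(s) from step 3: T(0) = 4/28 = 1/7.

Therefore the answer is 1/7.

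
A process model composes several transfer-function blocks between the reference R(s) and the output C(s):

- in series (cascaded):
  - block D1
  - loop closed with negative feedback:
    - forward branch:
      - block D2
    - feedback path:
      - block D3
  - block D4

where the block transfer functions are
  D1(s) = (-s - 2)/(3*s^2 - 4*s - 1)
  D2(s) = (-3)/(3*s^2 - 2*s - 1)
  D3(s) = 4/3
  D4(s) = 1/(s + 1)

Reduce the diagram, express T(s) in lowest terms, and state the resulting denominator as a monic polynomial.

(1) close the feedback loop around D2, D3 = (-3)/(3*s^2 - 2*s - 5)
(2) multiply D1, [D2/(1+D2*D3)], D4 (series) = (3*s + 6)/(9*s^5 - 9*s^4 - 28*s^3 + 12*s^2 + 27*s + 5)
Step 2 gives the fully reduced T(s), with no common factor left to cancel. The denominator's leading coefficient is 9, so divide each of its coefficients by 9 to get the monic form.

Hence the answer: s^5 - s^4 - 28*s^3/9 + 4*s^2/3 + 3*s + 5/9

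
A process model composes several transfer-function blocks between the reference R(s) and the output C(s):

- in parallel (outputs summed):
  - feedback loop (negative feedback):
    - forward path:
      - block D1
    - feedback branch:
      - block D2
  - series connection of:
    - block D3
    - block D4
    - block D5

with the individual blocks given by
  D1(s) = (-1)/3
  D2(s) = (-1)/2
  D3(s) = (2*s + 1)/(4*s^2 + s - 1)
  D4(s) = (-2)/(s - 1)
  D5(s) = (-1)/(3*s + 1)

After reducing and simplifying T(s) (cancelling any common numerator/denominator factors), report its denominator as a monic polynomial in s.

Reducing step by step:

Step 1: reduce the feedback loop with forward D1 and return D2: (-2)/7
Step 2: multiply D3, D4, D5 (series): (4*s + 2)/(12*s^4 - 5*s^3 - 9*s^2 + s + 1)
Step 3: add [D1/(1+D1*D2)], (D3*D4*D5) (parallel): (-24*s^4 + 10*s^3 + 18*s^2 + 26*s + 12)/(84*s^4 - 35*s^3 - 63*s^2 + 7*s + 7)
Step 3 gives the fully reduced T(s), with no common factor left to cancel. The denominator's leading coefficient is 84, so divide each of its coefficients by 84 to get the monic form.

Answer: s^4 - 5*s^3/12 - 3*s^2/4 + s/12 + 1/12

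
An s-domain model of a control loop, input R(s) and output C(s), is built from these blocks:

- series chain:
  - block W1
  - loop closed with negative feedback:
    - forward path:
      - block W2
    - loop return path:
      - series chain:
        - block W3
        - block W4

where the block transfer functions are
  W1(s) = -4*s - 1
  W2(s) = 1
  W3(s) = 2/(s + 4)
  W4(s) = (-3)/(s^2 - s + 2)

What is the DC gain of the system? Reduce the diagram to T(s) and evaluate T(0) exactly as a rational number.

The answer is -4.

Reasoning:
1. cascade W3, W4, giving (-6)/(s^3 + 3*s^2 - 2*s + 8)
2. reduce the feedback loop with forward W2 and return (W3*W4), giving (s^3 + 3*s^2 - 2*s + 8)/(s^3 + 3*s^2 - 2*s + 2)
3. combine W1, [W2/(1+W2*(W3*W4))] in series, giving (-4*s^4 - 13*s^3 + 5*s^2 - 30*s - 8)/(s^3 + 3*s^2 - 2*s + 2)
That last expression is T(s); at s = 0 only the constant terms survive, so T(0) = -8/2 = -4.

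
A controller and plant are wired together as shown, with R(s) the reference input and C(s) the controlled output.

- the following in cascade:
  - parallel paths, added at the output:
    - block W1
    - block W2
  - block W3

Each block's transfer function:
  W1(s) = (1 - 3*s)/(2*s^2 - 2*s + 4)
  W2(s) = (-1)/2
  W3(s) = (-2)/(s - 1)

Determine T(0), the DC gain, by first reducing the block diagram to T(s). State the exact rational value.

[1] reduce the parallel group W1, W2 gives (-s^2 - 2*s - 1)/(2*s^2 - 2*s + 4)
[2] combine (W1+W2), W3 in series gives (s^2 + 2*s + 1)/(s^3 - 2*s^2 + 3*s - 2)
The step-2 result is T(s). Setting s = 0: T(0) = 1/(-2) = -1/2.

Answer: -1/2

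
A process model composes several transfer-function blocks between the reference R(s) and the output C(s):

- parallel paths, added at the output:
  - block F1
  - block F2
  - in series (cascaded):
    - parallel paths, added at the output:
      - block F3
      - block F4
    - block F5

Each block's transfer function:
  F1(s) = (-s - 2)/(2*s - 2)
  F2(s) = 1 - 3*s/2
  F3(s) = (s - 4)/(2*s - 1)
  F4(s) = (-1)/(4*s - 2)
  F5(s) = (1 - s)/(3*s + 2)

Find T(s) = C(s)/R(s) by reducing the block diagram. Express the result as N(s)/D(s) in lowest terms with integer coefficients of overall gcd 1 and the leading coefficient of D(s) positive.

The answer is (-18*s^4 + 19*s^3 - s^2 - 32*s + 17)/(12*s^3 - 10*s^2 - 6*s + 4).

Reasoning:
Step 1 - combine F3, F4 in parallel, giving (2*s - 9)/(4*s - 2)
Step 2 - cascade (F3+F4), F5, giving (-2*s^2 + 11*s - 9)/(12*s^2 + 2*s - 4)
Step 3 - parallel reduction of F1, F2, ((F3+F4)*F5), giving the overall T(s)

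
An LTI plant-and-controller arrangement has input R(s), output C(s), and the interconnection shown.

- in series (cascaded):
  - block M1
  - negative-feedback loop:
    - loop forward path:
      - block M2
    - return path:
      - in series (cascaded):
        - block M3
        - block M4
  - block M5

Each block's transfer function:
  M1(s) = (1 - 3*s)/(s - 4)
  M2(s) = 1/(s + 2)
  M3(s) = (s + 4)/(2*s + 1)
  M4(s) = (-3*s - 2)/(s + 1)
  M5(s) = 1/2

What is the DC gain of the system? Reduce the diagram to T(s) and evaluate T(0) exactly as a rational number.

Answer: 1/48

Working:
Step 1. multiply M3, M4 (series): (-3*s^2 - 14*s - 8)/(2*s^2 + 3*s + 1)
Step 2. feedback reduction of M2, (M3*M4): (2*s^2 + 3*s + 1)/(2*s^3 + 4*s^2 - 7*s - 6)
Step 3. cascade M1, [M2/(1+M2*(M3*M4))], M5: (-6*s^3 - 7*s^2 + 1)/(4*s^4 - 8*s^3 - 46*s^2 + 44*s + 48)
Step 3 gives the overall T(s). Then T(0) = 1/48.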